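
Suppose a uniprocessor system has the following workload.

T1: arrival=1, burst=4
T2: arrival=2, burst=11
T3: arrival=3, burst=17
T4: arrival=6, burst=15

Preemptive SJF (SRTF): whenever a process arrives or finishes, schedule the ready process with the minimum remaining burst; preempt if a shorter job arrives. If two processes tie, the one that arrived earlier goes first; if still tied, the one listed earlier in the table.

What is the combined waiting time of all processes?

Schedule: | idle 0-1 | T1 1-5 | T2 5-16 | T4 16-31 | T3 31-48 |
Completion: T1=5  T2=16  T3=48  T4=31
Turnaround (C−A): T1=4  T2=14  T3=45  T4=25
Waiting = turnaround − burst: T1=0, T2=3, T3=28, T4=10
Total waiting = 0 + 3 + 28 + 10 = 41

41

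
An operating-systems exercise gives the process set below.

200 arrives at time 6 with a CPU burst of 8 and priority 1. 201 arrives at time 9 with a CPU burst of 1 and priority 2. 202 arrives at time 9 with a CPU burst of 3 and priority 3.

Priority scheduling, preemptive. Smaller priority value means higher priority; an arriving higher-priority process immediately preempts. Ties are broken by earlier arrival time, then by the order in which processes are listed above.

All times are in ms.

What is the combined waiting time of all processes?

Schedule: | idle 0-6 | 200 6-14 | 201 14-15 | 202 15-18 |
Completion: 200=14  201=15  202=18
Turnaround (C−A): 200=8  201=6  202=9
Waiting = turnaround − burst: 200=0, 201=5, 202=6
Total waiting = 0 + 5 + 6 = 11

11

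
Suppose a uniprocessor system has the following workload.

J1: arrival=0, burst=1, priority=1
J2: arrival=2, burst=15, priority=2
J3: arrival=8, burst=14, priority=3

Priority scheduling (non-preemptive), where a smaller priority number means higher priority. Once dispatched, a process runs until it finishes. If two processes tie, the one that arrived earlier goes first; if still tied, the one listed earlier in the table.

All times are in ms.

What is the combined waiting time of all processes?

Gantt: | J1 0-1 | idle 1-2 | J2 2-17 | J3 17-31 |
Completion: J1=1  J2=17  J3=31
Turnaround (C−A): J1=1  J2=15  J3=23
Waiting = turnaround − burst: J1=0, J2=0, J3=9
Total waiting = 0 + 0 + 9 = 9

9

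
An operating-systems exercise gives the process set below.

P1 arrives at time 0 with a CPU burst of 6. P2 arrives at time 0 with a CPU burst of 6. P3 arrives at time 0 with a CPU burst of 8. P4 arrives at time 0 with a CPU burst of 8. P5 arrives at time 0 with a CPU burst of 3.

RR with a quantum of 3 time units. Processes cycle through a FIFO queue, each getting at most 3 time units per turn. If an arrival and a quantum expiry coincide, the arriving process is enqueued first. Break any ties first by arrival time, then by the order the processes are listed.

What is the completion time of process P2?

Schedule: | P1 0-3 | P2 3-6 | P3 6-9 | P4 9-12 | P5 12-15 | P1 15-18 | P2 18-21 | P3 21-24 | P4 24-27 | P3 27-29 | P4 29-31 |
Completion: P1=18  P2=21  P3=29  P4=31  P5=15

21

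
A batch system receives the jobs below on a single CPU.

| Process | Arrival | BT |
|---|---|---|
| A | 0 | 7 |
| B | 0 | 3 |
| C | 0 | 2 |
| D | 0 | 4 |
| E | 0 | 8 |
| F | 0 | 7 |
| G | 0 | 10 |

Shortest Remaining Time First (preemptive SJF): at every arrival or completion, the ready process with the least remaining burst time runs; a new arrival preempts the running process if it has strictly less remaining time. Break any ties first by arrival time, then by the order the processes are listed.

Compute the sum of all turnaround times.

127

Timeline: | C 0-2 | B 2-5 | D 5-9 | A 9-16 | F 16-23 | E 23-31 | G 31-41 |
Completion: A=16  B=5  C=2  D=9  E=31  F=23  G=41
Turnaround = completion − arrival: A=16, B=5, C=2, D=9, E=31, F=23, G=41
Total turnaround = 16 + 5 + 2 + 9 + 31 + 23 + 41 = 127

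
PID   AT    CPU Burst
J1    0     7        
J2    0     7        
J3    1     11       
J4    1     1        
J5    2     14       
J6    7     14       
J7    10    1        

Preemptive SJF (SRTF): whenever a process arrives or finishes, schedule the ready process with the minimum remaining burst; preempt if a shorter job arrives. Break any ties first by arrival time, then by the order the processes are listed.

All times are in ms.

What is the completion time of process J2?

16

Schedule: | J1 0-1 | J4 1-2 | J1 2-8 | J2 8-10 | J7 10-11 | J2 11-16 | J3 16-27 | J5 27-41 | J6 41-55 |
Completion: J1=8  J2=16  J3=27  J4=2  J5=41  J6=55  J7=11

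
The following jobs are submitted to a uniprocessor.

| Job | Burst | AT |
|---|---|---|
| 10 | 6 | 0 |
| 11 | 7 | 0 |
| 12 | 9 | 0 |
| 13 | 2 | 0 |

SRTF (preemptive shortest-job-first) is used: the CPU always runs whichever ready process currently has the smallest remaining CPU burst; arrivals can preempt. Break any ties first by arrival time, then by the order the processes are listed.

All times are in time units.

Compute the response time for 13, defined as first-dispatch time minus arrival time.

0

Gantt: | 13 0-2 | 10 2-8 | 11 8-15 | 12 15-24 |
Completion: 10=8  11=15  12=24  13=2
Response(13) = first start − arrival = 0 − 0 = 0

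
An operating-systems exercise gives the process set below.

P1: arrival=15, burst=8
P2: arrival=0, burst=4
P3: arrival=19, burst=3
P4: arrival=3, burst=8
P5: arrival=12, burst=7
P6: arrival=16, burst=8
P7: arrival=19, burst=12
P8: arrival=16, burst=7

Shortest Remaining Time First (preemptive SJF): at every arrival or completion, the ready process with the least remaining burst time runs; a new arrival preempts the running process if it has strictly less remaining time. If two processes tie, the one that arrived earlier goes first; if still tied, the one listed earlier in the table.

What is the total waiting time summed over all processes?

Schedule: | P2 0-4 | P4 4-12 | P5 12-19 | P3 19-22 | P8 22-29 | P1 29-37 | P6 37-45 | P7 45-57 |
Completion: P1=37  P2=4  P3=22  P4=12  P5=19  P6=45  P7=57  P8=29
Turnaround (C−A): P1=22  P2=4  P3=3  P4=9  P5=7  P6=29  P7=38  P8=13
Waiting = turnaround − burst: P1=14, P2=0, P3=0, P4=1, P5=0, P6=21, P7=26, P8=6
Total waiting = 14 + 0 + 0 + 1 + 0 + 21 + 26 + 6 = 68

68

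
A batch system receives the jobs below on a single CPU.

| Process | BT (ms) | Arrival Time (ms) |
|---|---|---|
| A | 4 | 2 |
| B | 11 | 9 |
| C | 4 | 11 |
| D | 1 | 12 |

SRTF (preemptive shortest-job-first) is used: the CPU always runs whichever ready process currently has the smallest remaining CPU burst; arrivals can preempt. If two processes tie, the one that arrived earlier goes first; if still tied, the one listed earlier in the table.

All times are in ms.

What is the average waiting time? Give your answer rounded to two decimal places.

Schedule: | idle 0-2 | A 2-6 | idle 6-9 | B 9-11 | C 11-12 | D 12-13 | C 13-16 | B 16-25 |
Completion: A=6  B=25  C=16  D=13
Waiting times: A=0, B=5, C=1, D=0
Average waiting = (0+5+1+0) / 4 = 6/4 = 1.50

1.50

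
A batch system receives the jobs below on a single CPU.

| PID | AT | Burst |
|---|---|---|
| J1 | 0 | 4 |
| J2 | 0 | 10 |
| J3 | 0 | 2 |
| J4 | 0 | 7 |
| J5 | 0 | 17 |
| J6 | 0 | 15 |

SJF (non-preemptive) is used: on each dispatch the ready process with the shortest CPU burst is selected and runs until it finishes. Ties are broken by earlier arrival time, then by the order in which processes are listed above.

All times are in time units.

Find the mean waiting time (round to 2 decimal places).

13.67

Gantt: | J3 0-2 | J1 2-6 | J4 6-13 | J2 13-23 | J6 23-38 | J5 38-55 |
Completion: J1=6  J2=23  J3=2  J4=13  J5=55  J6=38
Waiting times: J1=2, J2=13, J3=0, J4=6, J5=38, J6=23
Average waiting = (2+13+0+6+38+23) / 6 = 82/6 = 13.67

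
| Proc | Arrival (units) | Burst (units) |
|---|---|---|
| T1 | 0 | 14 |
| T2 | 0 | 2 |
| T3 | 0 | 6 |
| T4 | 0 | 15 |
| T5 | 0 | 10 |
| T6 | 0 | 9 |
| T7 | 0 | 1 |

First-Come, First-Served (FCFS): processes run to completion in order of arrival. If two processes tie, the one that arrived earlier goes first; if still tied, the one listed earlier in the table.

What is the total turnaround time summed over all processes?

249

Timeline: | T1 0-14 | T2 14-16 | T3 16-22 | T4 22-37 | T5 37-47 | T6 47-56 | T7 56-57 |
Completion: T1=14  T2=16  T3=22  T4=37  T5=47  T6=56  T7=57
Turnaround = completion − arrival: T1=14, T2=16, T3=22, T4=37, T5=47, T6=56, T7=57
Total turnaround = 14 + 16 + 22 + 37 + 47 + 56 + 57 = 249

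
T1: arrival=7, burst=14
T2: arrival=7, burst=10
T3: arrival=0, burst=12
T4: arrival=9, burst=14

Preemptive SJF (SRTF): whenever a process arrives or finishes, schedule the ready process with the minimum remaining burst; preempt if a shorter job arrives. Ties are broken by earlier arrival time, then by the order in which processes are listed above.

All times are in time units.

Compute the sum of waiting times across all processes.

47

Gantt: | T3 0-12 | T2 12-22 | T1 22-36 | T4 36-50 |
Completion: T1=36  T2=22  T3=12  T4=50
Turnaround (C−A): T1=29  T2=15  T3=12  T4=41
Waiting = turnaround − burst: T1=15, T2=5, T3=0, T4=27
Total waiting = 15 + 5 + 0 + 27 = 47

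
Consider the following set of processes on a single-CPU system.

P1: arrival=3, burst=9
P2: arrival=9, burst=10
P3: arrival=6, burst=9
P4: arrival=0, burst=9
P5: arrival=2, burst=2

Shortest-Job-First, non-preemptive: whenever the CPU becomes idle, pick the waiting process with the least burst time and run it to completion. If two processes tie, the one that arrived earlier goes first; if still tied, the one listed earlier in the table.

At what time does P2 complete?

Timeline: | P4 0-9 | P5 9-11 | P1 11-20 | P3 20-29 | P2 29-39 |
Completion: P1=20  P2=39  P3=29  P4=9  P5=11
Turnaround (C−A): P1=17  P2=30  P3=23  P4=9  P5=9

39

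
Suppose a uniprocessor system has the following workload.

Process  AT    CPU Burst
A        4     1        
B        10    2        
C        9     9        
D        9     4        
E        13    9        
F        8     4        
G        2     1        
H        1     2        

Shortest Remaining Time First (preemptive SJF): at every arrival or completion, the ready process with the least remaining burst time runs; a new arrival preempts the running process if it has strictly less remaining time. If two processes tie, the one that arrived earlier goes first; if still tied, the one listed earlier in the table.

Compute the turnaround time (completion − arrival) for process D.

9

Gantt: | idle 0-1 | H 1-3 | G 3-4 | A 4-5 | idle 5-8 | F 8-12 | B 12-14 | D 14-18 | C 18-27 | E 27-36 |
Completion: A=5  B=14  C=27  D=18  E=36  F=12  G=4  H=3
Turnaround(D) = completion − arrival = 18 − 9 = 9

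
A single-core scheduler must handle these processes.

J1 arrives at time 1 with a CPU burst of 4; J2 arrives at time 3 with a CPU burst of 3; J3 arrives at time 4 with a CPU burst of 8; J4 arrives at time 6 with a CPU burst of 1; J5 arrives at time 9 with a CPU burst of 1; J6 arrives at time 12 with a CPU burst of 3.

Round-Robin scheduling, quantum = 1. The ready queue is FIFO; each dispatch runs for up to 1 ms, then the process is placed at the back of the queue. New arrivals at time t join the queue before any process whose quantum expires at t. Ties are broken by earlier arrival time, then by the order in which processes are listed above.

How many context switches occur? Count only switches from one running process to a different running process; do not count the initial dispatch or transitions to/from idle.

Timeline: | idle 0-1 | J1 1-3 | J2 3-4 | J1 4-5 | J3 5-6 | J2 6-7 | J1 7-8 | J4 8-9 | J3 9-10 | J2 10-11 | J5 11-12 | J3 12-13 | J6 13-14 | J3 14-15 | J6 15-16 | J3 16-17 | J6 17-18 | J3 18-21 |
Completion: J1=8  J2=11  J3=21  J4=9  J5=12  J6=18
Turnaround (C−A): J1=7  J2=8  J3=17  J4=3  J5=3  J6=6

16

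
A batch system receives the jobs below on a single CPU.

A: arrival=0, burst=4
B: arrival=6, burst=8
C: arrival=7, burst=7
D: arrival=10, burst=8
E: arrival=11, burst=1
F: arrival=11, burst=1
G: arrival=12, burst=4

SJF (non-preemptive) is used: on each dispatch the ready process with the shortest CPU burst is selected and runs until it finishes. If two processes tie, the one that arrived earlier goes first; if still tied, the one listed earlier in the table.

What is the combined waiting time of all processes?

Timeline: | A 0-4 | idle 4-6 | B 6-14 | E 14-15 | F 15-16 | G 16-20 | C 20-27 | D 27-35 |
Completion: A=4  B=14  C=27  D=35  E=15  F=16  G=20
Waiting = turnaround − burst: A=0, B=0, C=13, D=17, E=3, F=4, G=4
Total waiting = 0 + 0 + 13 + 17 + 3 + 4 + 4 = 41

41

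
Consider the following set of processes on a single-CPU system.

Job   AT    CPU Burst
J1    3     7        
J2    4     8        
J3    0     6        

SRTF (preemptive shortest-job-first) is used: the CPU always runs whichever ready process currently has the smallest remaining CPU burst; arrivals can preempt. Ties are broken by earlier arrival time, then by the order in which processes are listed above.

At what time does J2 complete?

Gantt: | J3 0-6 | J1 6-13 | J2 13-21 |
Completion: J1=13  J2=21  J3=6

21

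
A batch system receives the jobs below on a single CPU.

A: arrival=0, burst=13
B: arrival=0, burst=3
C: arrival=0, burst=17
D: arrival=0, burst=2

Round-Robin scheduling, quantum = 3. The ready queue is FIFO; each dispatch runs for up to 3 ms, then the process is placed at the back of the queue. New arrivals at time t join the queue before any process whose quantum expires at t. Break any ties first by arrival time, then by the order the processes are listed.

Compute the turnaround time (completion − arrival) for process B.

Timeline: | A 0-3 | B 3-6 | C 6-9 | D 9-11 | A 11-14 | C 14-17 | A 17-20 | C 20-23 | A 23-26 | C 26-29 | A 29-30 | C 30-35 |
Completion: A=30  B=6  C=35  D=11
Turnaround(B) = completion − arrival = 6 − 0 = 6

6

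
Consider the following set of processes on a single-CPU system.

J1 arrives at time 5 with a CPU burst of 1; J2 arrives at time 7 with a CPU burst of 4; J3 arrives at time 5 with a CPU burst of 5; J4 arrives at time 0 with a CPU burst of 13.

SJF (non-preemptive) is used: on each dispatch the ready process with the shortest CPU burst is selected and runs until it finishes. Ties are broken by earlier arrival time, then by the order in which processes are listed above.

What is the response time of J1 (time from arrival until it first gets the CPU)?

Schedule: | J4 0-13 | J1 13-14 | J2 14-18 | J3 18-23 |
Completion: J1=14  J2=18  J3=23  J4=13
Turnaround (C−A): J1=9  J2=11  J3=18  J4=13
Response(J1) = first start − arrival = 13 − 5 = 8

8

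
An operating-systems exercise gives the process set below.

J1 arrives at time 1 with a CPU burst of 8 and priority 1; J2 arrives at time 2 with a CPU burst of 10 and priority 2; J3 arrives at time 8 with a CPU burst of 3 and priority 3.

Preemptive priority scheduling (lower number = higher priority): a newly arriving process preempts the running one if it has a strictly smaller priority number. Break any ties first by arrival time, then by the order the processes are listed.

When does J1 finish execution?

9

Gantt: | idle 0-1 | J1 1-9 | J2 9-19 | J3 19-22 |
Completion: J1=9  J2=19  J3=22
Turnaround (C−A): J1=8  J2=17  J3=14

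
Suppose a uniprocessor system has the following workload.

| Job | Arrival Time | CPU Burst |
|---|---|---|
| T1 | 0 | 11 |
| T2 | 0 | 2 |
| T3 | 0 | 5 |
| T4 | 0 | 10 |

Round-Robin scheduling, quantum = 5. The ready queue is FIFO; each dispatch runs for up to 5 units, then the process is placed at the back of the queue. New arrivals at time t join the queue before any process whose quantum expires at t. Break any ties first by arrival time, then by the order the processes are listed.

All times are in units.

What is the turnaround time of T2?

7

Timeline: | T1 0-5 | T2 5-7 | T3 7-12 | T4 12-17 | T1 17-22 | T4 22-27 | T1 27-28 |
Completion: T1=28  T2=7  T3=12  T4=27
Turnaround(T2) = completion − arrival = 7 − 0 = 7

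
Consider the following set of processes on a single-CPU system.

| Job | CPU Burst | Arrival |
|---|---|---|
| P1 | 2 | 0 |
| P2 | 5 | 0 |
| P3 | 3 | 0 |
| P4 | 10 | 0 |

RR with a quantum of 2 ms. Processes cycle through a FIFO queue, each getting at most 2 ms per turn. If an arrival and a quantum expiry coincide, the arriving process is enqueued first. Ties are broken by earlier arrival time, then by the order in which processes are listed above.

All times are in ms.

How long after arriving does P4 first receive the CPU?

Timeline: | P1 0-2 | P2 2-4 | P3 4-6 | P4 6-8 | P2 8-10 | P3 10-11 | P4 11-13 | P2 13-14 | P4 14-20 |
Completion: P1=2  P2=14  P3=11  P4=20
Turnaround (C−A): P1=2  P2=14  P3=11  P4=20
Response(P4) = first start − arrival = 6 − 0 = 6

6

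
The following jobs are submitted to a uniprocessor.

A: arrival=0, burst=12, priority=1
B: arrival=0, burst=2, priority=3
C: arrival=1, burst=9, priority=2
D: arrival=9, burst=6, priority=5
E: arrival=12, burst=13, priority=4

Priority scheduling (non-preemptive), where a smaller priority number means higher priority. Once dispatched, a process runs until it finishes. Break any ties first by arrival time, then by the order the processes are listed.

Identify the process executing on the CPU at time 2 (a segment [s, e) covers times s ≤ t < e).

A

Schedule: | A 0-12 | C 12-21 | B 21-23 | E 23-36 | D 36-42 |
Completion: A=12  B=23  C=21  D=42  E=36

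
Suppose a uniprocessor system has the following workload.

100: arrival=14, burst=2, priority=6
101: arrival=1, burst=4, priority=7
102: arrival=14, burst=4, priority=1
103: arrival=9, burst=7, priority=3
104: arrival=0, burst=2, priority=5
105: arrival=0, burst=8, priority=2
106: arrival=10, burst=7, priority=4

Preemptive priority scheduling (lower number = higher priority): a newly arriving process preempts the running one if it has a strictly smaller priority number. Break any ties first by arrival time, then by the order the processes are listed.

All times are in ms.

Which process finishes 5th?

104

Timeline: | 105 0-8 | 104 8-9 | 103 9-14 | 102 14-18 | 103 18-20 | 106 20-27 | 104 27-28 | 100 28-30 | 101 30-34 |
Completion: 100=30  101=34  102=18  103=20  104=28  105=8  106=27
Turnaround (C−A): 100=16  101=33  102=4  103=11  104=28  105=8  106=17
Finish order: 105 → 102 → 103 → 106 → 104 → 100 → 101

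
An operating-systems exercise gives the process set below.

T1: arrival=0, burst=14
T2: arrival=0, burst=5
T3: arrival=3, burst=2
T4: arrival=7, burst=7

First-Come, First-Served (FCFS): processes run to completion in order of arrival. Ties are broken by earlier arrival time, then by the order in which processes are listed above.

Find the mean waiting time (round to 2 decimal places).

Timeline: | T1 0-14 | T2 14-19 | T3 19-21 | T4 21-28 |
Completion: T1=14  T2=19  T3=21  T4=28
Turnaround (C−A): T1=14  T2=19  T3=18  T4=21
Waiting times: T1=0, T2=14, T3=16, T4=14
Average waiting = (0+14+16+14) / 4 = 44/4 = 11.00

11.00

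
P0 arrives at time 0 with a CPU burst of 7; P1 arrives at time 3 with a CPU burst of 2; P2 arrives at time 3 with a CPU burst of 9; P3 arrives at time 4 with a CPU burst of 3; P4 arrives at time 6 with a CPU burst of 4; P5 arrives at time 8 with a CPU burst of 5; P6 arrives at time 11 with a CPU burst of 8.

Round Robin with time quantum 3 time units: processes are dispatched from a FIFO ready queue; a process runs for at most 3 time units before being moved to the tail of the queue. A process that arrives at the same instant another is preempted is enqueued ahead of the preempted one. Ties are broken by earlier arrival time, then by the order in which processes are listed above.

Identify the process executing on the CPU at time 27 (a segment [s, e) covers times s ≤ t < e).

Schedule: | P0 0-3 | P1 3-5 | P2 5-8 | P0 8-11 | P3 11-14 | P4 14-17 | P5 17-20 | P2 20-23 | P6 23-26 | P0 26-27 | P4 27-28 | P5 28-30 | P2 30-33 | P6 33-38 |
Completion: P0=27  P1=5  P2=33  P3=14  P4=28  P5=30  P6=38
Turnaround (C−A): P0=27  P1=2  P2=30  P3=10  P4=22  P5=22  P6=27

P4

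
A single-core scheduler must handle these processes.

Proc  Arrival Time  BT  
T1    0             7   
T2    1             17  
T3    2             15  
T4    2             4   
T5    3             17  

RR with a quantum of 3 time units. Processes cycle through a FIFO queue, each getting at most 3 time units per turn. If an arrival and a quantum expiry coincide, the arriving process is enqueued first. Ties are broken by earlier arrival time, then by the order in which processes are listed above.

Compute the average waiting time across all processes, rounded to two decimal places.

Timeline: | T1 0-3 | T2 3-6 | T3 6-9 | T4 9-12 | T5 12-15 | T1 15-18 | T2 18-21 | T3 21-24 | T4 24-25 | T5 25-28 | T1 28-29 | T2 29-32 | T3 32-35 | T5 35-38 | T2 38-41 | T3 41-44 | T5 44-47 | T2 47-50 | T3 50-53 | T5 53-56 | T2 56-58 | T5 58-60 |
Completion: T1=29  T2=58  T3=53  T4=25  T5=60
Turnaround (C−A): T1=29  T2=57  T3=51  T4=23  T5=57
Waiting times: T1=22, T2=40, T3=36, T4=19, T5=40
Average waiting = (22+40+36+19+40) / 5 = 157/5 = 31.40

31.40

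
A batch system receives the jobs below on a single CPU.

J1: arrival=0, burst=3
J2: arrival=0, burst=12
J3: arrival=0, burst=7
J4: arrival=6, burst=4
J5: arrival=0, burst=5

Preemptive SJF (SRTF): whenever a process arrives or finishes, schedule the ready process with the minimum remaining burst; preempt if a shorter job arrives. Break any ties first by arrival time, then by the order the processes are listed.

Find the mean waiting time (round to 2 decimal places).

7.20

Timeline: | J1 0-3 | J5 3-8 | J4 8-12 | J3 12-19 | J2 19-31 |
Completion: J1=3  J2=31  J3=19  J4=12  J5=8
Turnaround (C−A): J1=3  J2=31  J3=19  J4=6  J5=8
Waiting times: J1=0, J2=19, J3=12, J4=2, J5=3
Average waiting = (0+19+12+2+3) / 5 = 36/5 = 7.20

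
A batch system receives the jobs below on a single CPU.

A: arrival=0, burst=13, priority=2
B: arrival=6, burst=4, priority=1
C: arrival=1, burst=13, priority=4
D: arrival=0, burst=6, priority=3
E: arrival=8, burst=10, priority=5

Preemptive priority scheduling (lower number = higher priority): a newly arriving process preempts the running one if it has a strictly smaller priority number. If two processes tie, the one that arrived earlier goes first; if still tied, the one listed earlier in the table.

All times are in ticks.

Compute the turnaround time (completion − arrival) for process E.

38

Gantt: | A 0-6 | B 6-10 | A 10-17 | D 17-23 | C 23-36 | E 36-46 |
Completion: A=17  B=10  C=36  D=23  E=46
Turnaround (C−A): A=17  B=4  C=35  D=23  E=38
Turnaround(E) = completion − arrival = 46 − 8 = 38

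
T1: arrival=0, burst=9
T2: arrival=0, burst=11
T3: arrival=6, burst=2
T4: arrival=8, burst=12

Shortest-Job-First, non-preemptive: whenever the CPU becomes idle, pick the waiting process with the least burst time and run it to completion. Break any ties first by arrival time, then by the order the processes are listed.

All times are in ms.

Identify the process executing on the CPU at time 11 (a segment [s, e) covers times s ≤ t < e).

T2

Timeline: | T1 0-9 | T3 9-11 | T2 11-22 | T4 22-34 |
Completion: T1=9  T2=22  T3=11  T4=34
Turnaround (C−A): T1=9  T2=22  T3=5  T4=26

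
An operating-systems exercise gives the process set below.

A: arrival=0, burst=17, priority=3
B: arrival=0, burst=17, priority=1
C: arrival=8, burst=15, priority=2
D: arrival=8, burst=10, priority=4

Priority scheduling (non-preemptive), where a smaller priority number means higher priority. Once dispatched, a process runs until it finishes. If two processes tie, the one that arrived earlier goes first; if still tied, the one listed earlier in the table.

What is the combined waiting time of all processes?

Gantt: | B 0-17 | C 17-32 | A 32-49 | D 49-59 |
Completion: A=49  B=17  C=32  D=59
Waiting = turnaround − burst: A=32, B=0, C=9, D=41
Total waiting = 32 + 0 + 9 + 41 = 82

82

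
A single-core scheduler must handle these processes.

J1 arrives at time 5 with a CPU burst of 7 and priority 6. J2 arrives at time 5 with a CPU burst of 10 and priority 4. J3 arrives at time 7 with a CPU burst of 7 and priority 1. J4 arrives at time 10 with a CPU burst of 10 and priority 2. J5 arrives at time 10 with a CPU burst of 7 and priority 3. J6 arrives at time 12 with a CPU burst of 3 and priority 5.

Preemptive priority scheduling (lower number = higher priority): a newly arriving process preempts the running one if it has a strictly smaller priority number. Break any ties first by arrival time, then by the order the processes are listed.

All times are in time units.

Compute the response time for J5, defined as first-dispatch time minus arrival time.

Timeline: | idle 0-5 | J2 5-7 | J3 7-14 | J4 14-24 | J5 24-31 | J2 31-39 | J6 39-42 | J1 42-49 |
Completion: J1=49  J2=39  J3=14  J4=24  J5=31  J6=42
Turnaround (C−A): J1=44  J2=34  J3=7  J4=14  J5=21  J6=30
Response(J5) = first start − arrival = 24 − 10 = 14

14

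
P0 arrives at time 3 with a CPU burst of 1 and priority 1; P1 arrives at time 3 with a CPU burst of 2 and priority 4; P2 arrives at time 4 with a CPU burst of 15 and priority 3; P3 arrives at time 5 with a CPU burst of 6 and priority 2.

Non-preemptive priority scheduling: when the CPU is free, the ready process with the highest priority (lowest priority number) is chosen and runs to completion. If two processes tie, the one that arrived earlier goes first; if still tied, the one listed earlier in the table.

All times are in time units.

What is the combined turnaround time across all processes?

Timeline: | idle 0-3 | P0 3-4 | P2 4-19 | P3 19-25 | P1 25-27 |
Completion: P0=4  P1=27  P2=19  P3=25
Turnaround (C−A): P0=1  P1=24  P2=15  P3=20
Turnaround = completion − arrival: P0=1, P1=24, P2=15, P3=20
Total turnaround = 1 + 24 + 15 + 20 = 60

60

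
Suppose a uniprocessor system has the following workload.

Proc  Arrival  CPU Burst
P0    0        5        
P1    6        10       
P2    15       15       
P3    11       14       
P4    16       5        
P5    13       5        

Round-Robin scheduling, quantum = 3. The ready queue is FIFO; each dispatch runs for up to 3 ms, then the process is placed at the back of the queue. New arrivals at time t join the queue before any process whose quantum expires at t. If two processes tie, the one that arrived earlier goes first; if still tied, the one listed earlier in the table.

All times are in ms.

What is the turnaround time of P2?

40

Timeline: | P0 0-5 | idle 5-6 | P1 6-12 | P3 12-15 | P1 15-18 | P5 18-21 | P2 21-24 | P3 24-27 | P4 27-30 | P1 30-31 | P5 31-33 | P2 33-36 | P3 36-39 | P4 39-41 | P2 41-44 | P3 44-47 | P2 47-50 | P3 50-52 | P2 52-55 |
Completion: P0=5  P1=31  P2=55  P3=52  P4=41  P5=33
Turnaround(P2) = completion − arrival = 55 − 15 = 40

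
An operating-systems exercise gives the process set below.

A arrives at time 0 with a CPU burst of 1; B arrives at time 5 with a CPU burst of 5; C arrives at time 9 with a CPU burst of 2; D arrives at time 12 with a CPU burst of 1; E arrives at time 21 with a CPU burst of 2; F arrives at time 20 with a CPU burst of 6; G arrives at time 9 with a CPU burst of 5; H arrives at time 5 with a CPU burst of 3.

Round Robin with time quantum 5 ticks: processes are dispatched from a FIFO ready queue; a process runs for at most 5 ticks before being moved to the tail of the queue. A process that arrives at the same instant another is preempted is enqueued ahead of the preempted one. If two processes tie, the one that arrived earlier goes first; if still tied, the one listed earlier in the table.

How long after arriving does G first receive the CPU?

Timeline: | A 0-1 | idle 1-5 | B 5-10 | H 10-13 | C 13-15 | G 15-20 | D 20-21 | F 21-26 | E 26-28 | F 28-29 |
Completion: A=1  B=10  C=15  D=21  E=28  F=29  G=20  H=13
Turnaround (C−A): A=1  B=5  C=6  D=9  E=7  F=9  G=11  H=8
Response(G) = first start − arrival = 15 − 9 = 6

6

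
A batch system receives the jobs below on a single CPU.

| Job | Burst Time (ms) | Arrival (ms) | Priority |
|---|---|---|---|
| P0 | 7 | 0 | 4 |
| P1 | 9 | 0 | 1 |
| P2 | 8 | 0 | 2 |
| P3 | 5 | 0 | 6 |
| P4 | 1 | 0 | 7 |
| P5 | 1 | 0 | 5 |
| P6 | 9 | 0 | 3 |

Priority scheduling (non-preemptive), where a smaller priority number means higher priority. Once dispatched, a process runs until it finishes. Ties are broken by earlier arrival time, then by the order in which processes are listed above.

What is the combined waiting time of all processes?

Timeline: | P1 0-9 | P2 9-17 | P6 17-26 | P0 26-33 | P5 33-34 | P3 34-39 | P4 39-40 |
Completion: P0=33  P1=9  P2=17  P3=39  P4=40  P5=34  P6=26
Waiting = turnaround − burst: P0=26, P1=0, P2=9, P3=34, P4=39, P5=33, P6=17
Total waiting = 26 + 0 + 9 + 34 + 39 + 33 + 17 = 158

158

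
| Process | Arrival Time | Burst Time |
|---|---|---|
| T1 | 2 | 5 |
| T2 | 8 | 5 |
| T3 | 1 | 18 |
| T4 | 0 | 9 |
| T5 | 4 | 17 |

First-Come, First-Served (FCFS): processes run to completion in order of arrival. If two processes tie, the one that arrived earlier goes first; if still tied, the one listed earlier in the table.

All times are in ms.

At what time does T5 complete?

49

Gantt: | T4 0-9 | T3 9-27 | T1 27-32 | T5 32-49 | T2 49-54 |
Completion: T1=32  T2=54  T3=27  T4=9  T5=49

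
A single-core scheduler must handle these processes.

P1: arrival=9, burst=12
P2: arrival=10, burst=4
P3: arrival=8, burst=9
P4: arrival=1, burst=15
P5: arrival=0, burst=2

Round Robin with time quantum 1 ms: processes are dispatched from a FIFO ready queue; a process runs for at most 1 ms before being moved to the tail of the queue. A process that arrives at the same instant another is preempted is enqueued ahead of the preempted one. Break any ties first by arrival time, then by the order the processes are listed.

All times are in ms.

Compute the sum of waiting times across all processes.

75

Gantt: | P5 0-1 | P4 1-2 | P5 2-3 | P4 3-8 | P3 8-9 | P4 9-10 | P1 10-11 | P3 11-12 | P2 12-13 | P4 13-14 | P1 14-15 | P3 15-16 | P2 16-17 | P4 17-18 | P1 18-19 | P3 19-20 | P2 20-21 | P4 21-22 | P1 22-23 | P3 23-24 | P2 24-25 | P4 25-26 | P1 26-27 | P3 27-28 | P4 28-29 | P1 29-30 | P3 30-31 | P4 31-32 | P1 32-33 | P3 33-34 | P4 34-35 | P1 35-36 | P3 36-37 | P4 37-38 | P1 38-42 |
Completion: P1=42  P2=25  P3=37  P4=38  P5=3
Waiting = turnaround − burst: P1=21, P2=11, P3=20, P4=22, P5=1
Total waiting = 21 + 11 + 20 + 22 + 1 = 75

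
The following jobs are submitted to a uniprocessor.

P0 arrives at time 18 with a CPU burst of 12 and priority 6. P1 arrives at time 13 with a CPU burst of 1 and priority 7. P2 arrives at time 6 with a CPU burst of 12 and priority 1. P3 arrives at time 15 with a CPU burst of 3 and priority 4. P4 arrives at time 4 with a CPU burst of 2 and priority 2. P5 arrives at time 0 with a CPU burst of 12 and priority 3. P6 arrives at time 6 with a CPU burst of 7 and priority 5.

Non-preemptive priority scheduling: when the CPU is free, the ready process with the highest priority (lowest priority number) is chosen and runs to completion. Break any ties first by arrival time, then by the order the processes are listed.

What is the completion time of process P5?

12

Timeline: | P5 0-12 | P2 12-24 | P4 24-26 | P3 26-29 | P6 29-36 | P0 36-48 | P1 48-49 |
Completion: P0=48  P1=49  P2=24  P3=29  P4=26  P5=12  P6=36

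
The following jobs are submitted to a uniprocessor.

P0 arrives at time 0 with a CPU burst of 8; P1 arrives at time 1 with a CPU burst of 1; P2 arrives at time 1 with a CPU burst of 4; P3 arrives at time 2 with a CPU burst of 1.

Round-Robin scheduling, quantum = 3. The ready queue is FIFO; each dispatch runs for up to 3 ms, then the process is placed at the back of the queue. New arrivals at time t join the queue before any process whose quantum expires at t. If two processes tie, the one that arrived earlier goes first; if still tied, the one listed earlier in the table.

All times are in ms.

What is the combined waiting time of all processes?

20

Timeline: | P0 0-3 | P1 3-4 | P2 4-7 | P3 7-8 | P0 8-11 | P2 11-12 | P0 12-14 |
Completion: P0=14  P1=4  P2=12  P3=8
Waiting = turnaround − burst: P0=6, P1=2, P2=7, P3=5
Total waiting = 6 + 2 + 7 + 5 = 20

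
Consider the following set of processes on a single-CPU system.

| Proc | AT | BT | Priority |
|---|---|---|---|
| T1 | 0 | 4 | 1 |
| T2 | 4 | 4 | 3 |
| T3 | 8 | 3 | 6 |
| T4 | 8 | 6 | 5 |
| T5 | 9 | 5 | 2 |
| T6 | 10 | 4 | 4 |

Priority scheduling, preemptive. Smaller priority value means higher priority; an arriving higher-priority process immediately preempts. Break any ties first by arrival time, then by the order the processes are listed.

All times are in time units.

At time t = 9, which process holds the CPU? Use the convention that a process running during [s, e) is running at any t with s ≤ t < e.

T5

Gantt: | T1 0-4 | T2 4-8 | T4 8-9 | T5 9-14 | T6 14-18 | T4 18-23 | T3 23-26 |
Completion: T1=4  T2=8  T3=26  T4=23  T5=14  T6=18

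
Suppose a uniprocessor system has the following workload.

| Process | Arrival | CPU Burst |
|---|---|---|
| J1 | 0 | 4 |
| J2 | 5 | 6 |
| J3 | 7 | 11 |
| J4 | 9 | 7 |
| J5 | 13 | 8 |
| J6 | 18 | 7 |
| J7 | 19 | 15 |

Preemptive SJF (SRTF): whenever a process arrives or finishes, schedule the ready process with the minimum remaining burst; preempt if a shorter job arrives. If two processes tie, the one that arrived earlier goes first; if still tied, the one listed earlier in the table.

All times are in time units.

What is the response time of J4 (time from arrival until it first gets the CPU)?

2

Timeline: | J1 0-4 | idle 4-5 | J2 5-11 | J4 11-18 | J6 18-25 | J5 25-33 | J3 33-44 | J7 44-59 |
Completion: J1=4  J2=11  J3=44  J4=18  J5=33  J6=25  J7=59
Turnaround (C−A): J1=4  J2=6  J3=37  J4=9  J5=20  J6=7  J7=40
Response(J4) = first start − arrival = 11 − 9 = 2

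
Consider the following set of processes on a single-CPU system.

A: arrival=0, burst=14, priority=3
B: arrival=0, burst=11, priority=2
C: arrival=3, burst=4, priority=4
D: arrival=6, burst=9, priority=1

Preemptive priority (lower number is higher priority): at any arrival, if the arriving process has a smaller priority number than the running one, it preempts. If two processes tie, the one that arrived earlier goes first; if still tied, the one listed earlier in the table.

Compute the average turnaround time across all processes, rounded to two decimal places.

24.50

Timeline: | B 0-6 | D 6-15 | B 15-20 | A 20-34 | C 34-38 |
Completion: A=34  B=20  C=38  D=15
Turnaround times: A=34, B=20, C=35, D=9
Average turnaround = (34+20+35+9) / 4 = 98/4 = 24.50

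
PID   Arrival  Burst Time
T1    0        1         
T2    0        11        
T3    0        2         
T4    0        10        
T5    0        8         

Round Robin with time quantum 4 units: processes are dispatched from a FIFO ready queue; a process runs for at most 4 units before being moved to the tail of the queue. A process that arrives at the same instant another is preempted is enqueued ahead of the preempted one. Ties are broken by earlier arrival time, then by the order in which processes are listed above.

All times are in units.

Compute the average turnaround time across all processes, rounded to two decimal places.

19.40

Timeline: | T1 0-1 | T2 1-5 | T3 5-7 | T4 7-11 | T5 11-15 | T2 15-19 | T4 19-23 | T5 23-27 | T2 27-30 | T4 30-32 |
Completion: T1=1  T2=30  T3=7  T4=32  T5=27
Turnaround times: T1=1, T2=30, T3=7, T4=32, T5=27
Average turnaround = (1+30+7+32+27) / 5 = 97/5 = 19.40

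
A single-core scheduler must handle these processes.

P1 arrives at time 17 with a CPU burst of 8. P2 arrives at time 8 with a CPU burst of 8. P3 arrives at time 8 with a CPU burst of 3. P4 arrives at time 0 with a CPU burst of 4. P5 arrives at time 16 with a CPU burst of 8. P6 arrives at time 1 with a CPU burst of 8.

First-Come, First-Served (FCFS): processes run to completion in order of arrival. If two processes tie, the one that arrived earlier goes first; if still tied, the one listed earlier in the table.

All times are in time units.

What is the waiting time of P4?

Gantt: | P4 0-4 | P6 4-12 | P2 12-20 | P3 20-23 | P5 23-31 | P1 31-39 |
Completion: P1=39  P2=20  P3=23  P4=4  P5=31  P6=12
Turnaround (C−A): P1=22  P2=12  P3=15  P4=4  P5=15  P6=11
Waiting(P4) = turnaround − burst = 4 − 4 = 0

0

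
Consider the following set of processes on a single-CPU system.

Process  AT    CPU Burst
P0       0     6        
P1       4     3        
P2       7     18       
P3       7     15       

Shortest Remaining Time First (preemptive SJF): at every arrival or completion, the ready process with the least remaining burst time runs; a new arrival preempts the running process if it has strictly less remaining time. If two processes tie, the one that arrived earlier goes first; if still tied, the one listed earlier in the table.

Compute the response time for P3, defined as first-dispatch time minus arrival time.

Schedule: | P0 0-6 | P1 6-9 | P3 9-24 | P2 24-42 |
Completion: P0=6  P1=9  P2=42  P3=24
Response(P3) = first start − arrival = 9 − 7 = 2

2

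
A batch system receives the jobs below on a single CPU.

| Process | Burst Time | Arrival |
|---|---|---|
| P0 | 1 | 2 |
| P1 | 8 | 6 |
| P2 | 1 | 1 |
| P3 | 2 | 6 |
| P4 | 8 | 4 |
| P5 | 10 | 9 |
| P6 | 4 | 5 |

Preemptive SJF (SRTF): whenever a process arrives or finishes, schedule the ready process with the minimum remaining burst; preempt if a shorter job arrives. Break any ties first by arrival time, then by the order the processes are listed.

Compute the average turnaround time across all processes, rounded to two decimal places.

10.14

Gantt: | idle 0-1 | P2 1-2 | P0 2-3 | idle 3-4 | P4 4-5 | P6 5-6 | P3 6-8 | P6 8-11 | P4 11-18 | P1 18-26 | P5 26-36 |
Completion: P0=3  P1=26  P2=2  P3=8  P4=18  P5=36  P6=11
Turnaround times: P0=1, P1=20, P2=1, P3=2, P4=14, P5=27, P6=6
Average turnaround = (1+20+1+2+14+27+6) / 7 = 71/7 = 10.14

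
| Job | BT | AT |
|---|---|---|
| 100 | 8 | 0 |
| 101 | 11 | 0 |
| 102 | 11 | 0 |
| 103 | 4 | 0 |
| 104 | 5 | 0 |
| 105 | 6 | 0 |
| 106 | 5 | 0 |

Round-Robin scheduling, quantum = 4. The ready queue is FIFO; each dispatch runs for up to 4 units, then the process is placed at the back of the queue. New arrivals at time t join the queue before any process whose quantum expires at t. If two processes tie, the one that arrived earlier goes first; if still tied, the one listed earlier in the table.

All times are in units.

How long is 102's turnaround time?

50

Gantt: | 100 0-4 | 101 4-8 | 102 8-12 | 103 12-16 | 104 16-20 | 105 20-24 | 106 24-28 | 100 28-32 | 101 32-36 | 102 36-40 | 104 40-41 | 105 41-43 | 106 43-44 | 101 44-47 | 102 47-50 |
Completion: 100=32  101=47  102=50  103=16  104=41  105=43  106=44
Turnaround (C−A): 100=32  101=47  102=50  103=16  104=41  105=43  106=44
Turnaround(102) = completion − arrival = 50 − 0 = 50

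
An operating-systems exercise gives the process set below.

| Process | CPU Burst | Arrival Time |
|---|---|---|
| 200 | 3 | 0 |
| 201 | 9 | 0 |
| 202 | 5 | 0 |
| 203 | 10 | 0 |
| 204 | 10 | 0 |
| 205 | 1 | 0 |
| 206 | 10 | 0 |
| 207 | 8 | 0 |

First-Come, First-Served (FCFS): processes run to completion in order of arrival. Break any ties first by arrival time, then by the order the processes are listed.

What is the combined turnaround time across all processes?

238

Timeline: | 200 0-3 | 201 3-12 | 202 12-17 | 203 17-27 | 204 27-37 | 205 37-38 | 206 38-48 | 207 48-56 |
Completion: 200=3  201=12  202=17  203=27  204=37  205=38  206=48  207=56
Turnaround (C−A): 200=3  201=12  202=17  203=27  204=37  205=38  206=48  207=56
Turnaround = completion − arrival: 200=3, 201=12, 202=17, 203=27, 204=37, 205=38, 206=48, 207=56
Total turnaround = 3 + 12 + 17 + 27 + 37 + 38 + 48 + 56 = 238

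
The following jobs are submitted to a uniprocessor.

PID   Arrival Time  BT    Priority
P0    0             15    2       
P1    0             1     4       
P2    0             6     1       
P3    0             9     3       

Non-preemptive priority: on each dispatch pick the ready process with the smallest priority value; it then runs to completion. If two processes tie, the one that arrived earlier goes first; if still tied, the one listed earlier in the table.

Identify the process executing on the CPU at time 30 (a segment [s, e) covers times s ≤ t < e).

P1

Gantt: | P2 0-6 | P0 6-21 | P3 21-30 | P1 30-31 |
Completion: P0=21  P1=31  P2=6  P3=30
Turnaround (C−A): P0=21  P1=31  P2=6  P3=30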